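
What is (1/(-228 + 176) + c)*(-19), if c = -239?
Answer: 236151/52 ≈ 4541.4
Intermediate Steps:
(1/(-228 + 176) + c)*(-19) = (1/(-228 + 176) - 239)*(-19) = (1/(-52) - 239)*(-19) = (-1/52 - 239)*(-19) = -12429/52*(-19) = 236151/52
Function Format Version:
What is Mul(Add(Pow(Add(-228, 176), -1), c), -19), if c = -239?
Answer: Rational(236151, 52) ≈ 4541.4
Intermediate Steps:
Mul(Add(Pow(Add(-228, 176), -1), c), -19) = Mul(Add(Pow(Add(-228, 176), -1), -239), -19) = Mul(Add(Pow(-52, -1), -239), -19) = Mul(Add(Rational(-1, 52), -239), -19) = Mul(Rational(-12429, 52), -19) = Rational(236151, 52)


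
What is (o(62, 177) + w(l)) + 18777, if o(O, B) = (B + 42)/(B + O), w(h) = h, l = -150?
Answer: 4452072/239 ≈ 18628.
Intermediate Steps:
o(O, B) = (42 + B)/(B + O)
(o(62, 177) + w(l)) + 18777 = ((42 + 177)/(177 + 62) - 150) + 18777 = (219/239 - 150) + 18777 = -35631/239 + 18777 = 4452072/239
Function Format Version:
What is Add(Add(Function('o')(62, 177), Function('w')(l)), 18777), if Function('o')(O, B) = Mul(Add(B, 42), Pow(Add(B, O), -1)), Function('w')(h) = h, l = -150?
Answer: Rational(4452072, 239) ≈ 18628.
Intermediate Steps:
Function('o')(O, B) = Mul(Pow(Add(B, O), -1), Add(42, B)) (Function('o')(O, B) = Mul(Add(42, B), Pow(Add(B, O), -1)) = Mul(Pow(Add(B, O), -1), Add(42, B)))
Add(Add(Function('o')(62, 177), Function('w')(l)), 18777) = Add(Add(Mul(Pow(Add(177, 62), -1), Add(42, 177)), -150), 18777) = Add(Add(Mul(Pow(239, -1), 219), -150), 18777) = Add(Add(Mul(Rational(1, 239), 219), -150), 18777) = Add(Add(Rational(219, 239), -150), 18777) = Add(Rational(-35631, 239), 18777) = Rational(4452072, 239)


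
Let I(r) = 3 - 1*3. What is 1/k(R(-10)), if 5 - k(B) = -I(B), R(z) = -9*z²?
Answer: ⅕ ≈ 0.20000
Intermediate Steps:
I(r) = 0 (I(r) = 3 - 3 = 0)
k(B) = 5 (k(B) = 5 - (-1)*0 = 5 - 1*0 = 5 + 0 = 5)
1/k(R(-10)) = 1/5 = ⅕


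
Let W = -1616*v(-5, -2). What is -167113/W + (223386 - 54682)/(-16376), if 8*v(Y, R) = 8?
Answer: 308002103/3307952 ≈ 93.110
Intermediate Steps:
v(Y, R) = 1 (v(Y, R) = (⅛)*8 = 1)
W = -1616 (W = -1616*1 = -1616)
-167113/W + (223386 - 54682)/(-16376) = -167113/(-1616) + (223386 - 54682)/(-16376) = -167113*(-1/1616) + 168704*(-1/16376) = 167113/1616 - 21088/2047 = 308002103/3307952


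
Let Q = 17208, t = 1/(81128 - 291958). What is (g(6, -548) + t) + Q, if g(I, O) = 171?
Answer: 3664014569/210830 ≈ 17379.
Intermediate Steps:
t = -1/210830 (t = 1/(-210830) = -1/210830 ≈ -4.7432e-6)
(g(6, -548) + t) + Q = (171 - 1/210830) + 17208 = 36051929/210830 + 17208 = 3664014569/210830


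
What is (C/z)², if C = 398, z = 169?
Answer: 158404/28561 ≈ 5.5462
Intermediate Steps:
(C/z)² = (398/169)² = 158404/28561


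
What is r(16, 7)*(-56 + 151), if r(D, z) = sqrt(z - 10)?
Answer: 95*I*sqrt(3) ≈ 164.54*I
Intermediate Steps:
r(D, z) = sqrt(-10 + z)
r(16, 7)*(-56 + 151) = sqrt(-10 + 7)*(-56 + 151) = sqrt(-3)*95 = (I*sqrt(3))*95 = 95*I*sqrt(3)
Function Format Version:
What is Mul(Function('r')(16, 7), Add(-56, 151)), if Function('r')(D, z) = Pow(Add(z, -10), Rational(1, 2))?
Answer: Mul(95, I, Pow(3, Rational(1, 2))) ≈ Mul(164.54, I)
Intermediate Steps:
Function('r')(D, z) = Pow(Add(-10, z), Rational(1, 2))
Mul(Function('r')(16, 7), Add(-56, 151)) = Mul(Pow(Add(-10, 7), Rational(1, 2)), Add(-56, 151)) = Mul(Pow(-3, Rational(1, 2)), 95) = Mul(Mul(I, Pow(3, Rational(1, 2))), 95) = Mul(95, I, Pow(3, Rational(1, 2)))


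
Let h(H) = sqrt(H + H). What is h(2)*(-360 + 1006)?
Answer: 1292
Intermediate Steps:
h(H) = sqrt(2)*sqrt(H) (h(H) = sqrt(2*H) = sqrt(2)*sqrt(H))
h(2)*(-360 + 1006) = (sqrt(2)*sqrt(2))*(-360 + 1006) = 2*646 = 1292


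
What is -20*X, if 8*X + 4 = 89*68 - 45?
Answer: -30015/2 ≈ -15008.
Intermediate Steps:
X = 6003/8 (X = -½ + (89*68 - 45)/8 = -½ + (6052 - 45)/8 = -½ + (⅛)*6007 = -½ + 6007/8 = 6003/8 ≈ 750.38)
-20*X = -20*6003/8 = -30015/2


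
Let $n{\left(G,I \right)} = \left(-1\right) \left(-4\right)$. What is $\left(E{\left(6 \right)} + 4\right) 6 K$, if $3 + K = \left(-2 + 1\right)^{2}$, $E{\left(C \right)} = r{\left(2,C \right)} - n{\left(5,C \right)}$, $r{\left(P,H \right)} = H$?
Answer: $-72$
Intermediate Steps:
$n{\left(G,I \right)} = 4$
$E{\left(C \right)} = -4 + C$ ($E{\left(C \right)} = C - 4 = -4 + C$)
$K = -2$ ($K = -3 + \left(-2 + 1\right)^{2} = -3 + \left(-1\right)^{2} = -3 + 1 = -2$)
$\left(E{\left(6 \right)} + 4\right) 6 K = \left(\left(-4 + 6\right) + 4\right) 6 \left(-2\right) = \left(2 + 4\right) 6 \left(-2\right) = 6 \cdot 6 \left(-2\right) = 36 \left(-2\right) = -72$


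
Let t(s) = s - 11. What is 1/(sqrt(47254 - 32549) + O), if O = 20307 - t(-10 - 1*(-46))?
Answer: 20282/411344819 - sqrt(14705)/411344819 ≈ 4.9012e-5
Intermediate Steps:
t(s) = -11 + s
O = 20282 (O = 20307 - (-11 + (-10 - 1*(-46))) = 20307 - (-11 + (-10 + 46)) = 20307 - (-11 + 36) = 20307 - 1*25 = 20307 - 25 = 20282)
1/(sqrt(47254 - 32549) + O) = 1/(sqrt(47254 - 32549) + 20282) = 1/(sqrt(14705) + 20282) = 1/(20282 + sqrt(14705))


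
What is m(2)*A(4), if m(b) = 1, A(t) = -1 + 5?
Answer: 4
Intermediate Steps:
A(t) = 4
m(2)*A(4) = 1*4 = 4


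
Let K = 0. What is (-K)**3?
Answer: 0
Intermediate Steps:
(-K)**3 = (-1*0)**3 = 0**3 = 0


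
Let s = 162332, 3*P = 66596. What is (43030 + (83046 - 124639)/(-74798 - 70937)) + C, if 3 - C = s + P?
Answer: -61863362576/437205 ≈ -1.4150e+5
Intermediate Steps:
P = 66596/3 (P = (⅓)*66596 = 66596/3 ≈ 22199.)
C = -553583/3 (C = 3 - (162332 + 66596/3) = 3 - 1*553592/3 = 3 - 553592/3 = -553583/3 ≈ -1.8453e+5)
(43030 + (83046 - 124639)/(-74798 - 70937)) + C = (43030 + (83046 - 124639)/(-74798 - 70937)) - 553583/3 = (43030 - 41593/(-145735)) - 553583/3 = (43030 - 41593*(-1/145735)) - 553583/3 = (43030 + 41593/145735) - 553583/3 = 6271018643/145735 - 553583/3 = -61863362576/437205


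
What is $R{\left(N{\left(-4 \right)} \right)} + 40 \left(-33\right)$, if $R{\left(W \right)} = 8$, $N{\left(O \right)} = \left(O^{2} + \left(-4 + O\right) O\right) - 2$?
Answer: $-1312$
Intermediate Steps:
$N{\left(O \right)} = -2 + O^{2} + O \left(-4 + O\right)$ ($N{\left(O \right)} = \left(O^{2} + O \left(-4 + O\right)\right) - 2 = -2 + O^{2} + O \left(-4 + O\right)$)
$R{\left(N{\left(-4 \right)} \right)} + 40 \left(-33\right) = 8 + 40 \left(-33\right) = 8 - 1320 = -1312$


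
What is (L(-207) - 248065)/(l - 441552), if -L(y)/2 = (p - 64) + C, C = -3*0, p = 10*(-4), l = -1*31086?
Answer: 82619/157546 ≈ 0.52441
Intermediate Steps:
l = -31086
p = -40
C = 0
L(y) = 208 (L(y) = -2*((-40 - 64) + 0) = -2*(-104 + 0) = -2*(-104) = 208)
(L(-207) - 248065)/(l - 441552) = (208 - 248065)/(-31086 - 441552) = -247857/(-472638) = -247857*(-1/472638) = 82619/157546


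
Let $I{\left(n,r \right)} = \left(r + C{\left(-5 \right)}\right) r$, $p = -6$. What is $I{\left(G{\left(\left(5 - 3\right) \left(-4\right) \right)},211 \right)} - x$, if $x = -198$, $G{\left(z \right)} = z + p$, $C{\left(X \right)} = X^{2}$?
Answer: $49994$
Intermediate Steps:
$G{\left(z \right)} = -6 + z$ ($G{\left(z \right)} = z - 6 = -6 + z$)
$I{\left(n,r \right)} = r \left(25 + r\right)$ ($I{\left(n,r \right)} = \left(r + \left(-5\right)^{2}\right) r = \left(r + 25\right) r = \left(25 + r\right) r = r \left(25 + r\right)$)
$I{\left(G{\left(\left(5 - 3\right) \left(-4\right) \right)},211 \right)} - x = 211 \left(25 + 211\right) - -198 = 211 \cdot 236 + 198 = 49796 + 198 = 49994$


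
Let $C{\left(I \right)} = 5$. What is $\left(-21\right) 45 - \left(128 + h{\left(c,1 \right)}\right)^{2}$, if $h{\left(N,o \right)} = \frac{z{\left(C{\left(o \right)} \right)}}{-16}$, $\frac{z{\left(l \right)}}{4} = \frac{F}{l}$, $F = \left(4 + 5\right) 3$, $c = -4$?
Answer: $- \frac{6794089}{400} \approx -16985.0$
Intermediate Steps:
$F = 27$ ($F = 9 \cdot 3 = 27$)
$z{\left(l \right)} = \frac{108}{l}$ ($z{\left(l \right)} = 4 \frac{27}{l} = \frac{108}{l}$)
$h{\left(N,o \right)} = - \frac{27}{20}$ ($h{\left(N,o \right)} = \frac{108 \cdot \frac{1}{5}}{-16} = 108 \cdot \frac{1}{5} \left(- \frac{1}{16}\right) = \frac{108}{5} \left(- \frac{1}{16}\right) = - \frac{27}{20}$)
$\left(-21\right) 45 - \left(128 + h{\left(c,1 \right)}\right)^{2} = \left(-21\right) 45 - \left(128 - \frac{27}{20}\right)^{2} = -945 - \left(\frac{2533}{20}\right)^{2} = -945 - \frac{6416089}{400} = - \frac{6794089}{400}$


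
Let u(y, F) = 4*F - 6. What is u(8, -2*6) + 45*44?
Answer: 1926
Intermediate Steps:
u(y, F) = -6 + 4*F
u(8, -2*6) + 45*44 = (-6 + 4*(-2*6)) + 45*44 = (-6 + 4*(-12)) + 1980 = (-6 - 48) + 1980 = -54 + 1980 = 1926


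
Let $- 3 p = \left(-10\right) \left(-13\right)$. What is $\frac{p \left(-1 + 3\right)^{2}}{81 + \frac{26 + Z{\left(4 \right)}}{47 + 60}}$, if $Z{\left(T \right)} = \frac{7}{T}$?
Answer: $- \frac{222560}{104337} \approx -2.1331$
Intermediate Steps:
$p = - \frac{130}{3}$ ($p = - \frac{\left(-10\right) \left(-13\right)}{3} = \left(- \frac{1}{3}\right) 130 = - \frac{130}{3} \approx -43.333$)
$\frac{p \left(-1 + 3\right)^{2}}{81 + \frac{26 + Z{\left(4 \right)}}{47 + 60}} = \frac{\left(- \frac{130}{3}\right) \left(-1 + 3\right)^{2}}{81 + \frac{26 + \frac{7}{4}}{47 + 60}} = \frac{\left(- \frac{130}{3}\right) 2^{2}}{81 + \frac{26 + 7 \cdot \frac{1}{4}}{107}} = \frac{\left(- \frac{130}{3}\right) 4}{81 + \left(26 + \frac{7}{4}\right) \frac{1}{107}} = - \frac{520}{3 \left(81 + \frac{111}{4} \cdot \frac{1}{107}\right)} = - \frac{520}{3 \left(81 + \frac{111}{428}\right)} = - \frac{520}{3 \cdot \frac{34779}{428}} = \left(- \frac{520}{3}\right) \frac{428}{34779} = - \frac{222560}{104337}$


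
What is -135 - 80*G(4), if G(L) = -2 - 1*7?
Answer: 585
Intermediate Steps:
G(L) = -9 (G(L) = -2 - 7 = -9)
-135 - 80*G(4) = -135 - 80*(-9) = -135 + 720 = 585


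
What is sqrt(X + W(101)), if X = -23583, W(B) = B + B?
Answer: I*sqrt(23381) ≈ 152.91*I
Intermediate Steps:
W(B) = 2*B
sqrt(X + W(101)) = sqrt(-23583 + 2*101) = sqrt(-23583 + 202) = sqrt(-23381) = I*sqrt(23381)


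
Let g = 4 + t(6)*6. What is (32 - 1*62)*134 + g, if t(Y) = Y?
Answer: -3980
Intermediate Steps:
g = 40 (g = 4 + 6*6 = 4 + 36 = 40)
(32 - 1*62)*134 + g = (32 - 1*62)*134 + 40 = (32 - 62)*134 + 40 = -30*134 + 40 = -4020 + 40 = -3980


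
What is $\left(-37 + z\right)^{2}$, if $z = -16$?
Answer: $2809$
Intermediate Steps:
$\left(-37 + z\right)^{2} = \left(-37 - 16\right)^{2} = \left(-53\right)^{2} = 2809$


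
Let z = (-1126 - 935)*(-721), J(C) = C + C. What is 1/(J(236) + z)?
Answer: 1/1486453 ≈ 6.7274e-7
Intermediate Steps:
J(C) = 2*C
z = 1485981 (z = -2061*(-721) = 1485981)
1/(J(236) + z) = 1/(2*236 + 1485981) = 1/(472 + 1485981) = 1/1486453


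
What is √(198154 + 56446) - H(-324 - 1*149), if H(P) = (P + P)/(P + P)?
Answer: -1 + 10*√2546 ≈ 503.58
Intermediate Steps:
H(P) = 1 (H(P) = (2*P)/((2*P)) = (2*P)*(1/(2*P)) = 1)
√(198154 + 56446) - H(-324 - 1*149) = √(198154 + 56446) - 1*1 = √254600 - 1 = 10*√2546 - 1 = -1 + 10*√2546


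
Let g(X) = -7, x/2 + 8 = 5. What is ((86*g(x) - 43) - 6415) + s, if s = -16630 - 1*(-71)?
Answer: -23619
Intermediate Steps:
x = -6 (x = -16 + 2*5 = -16 + 10 = -6)
s = -16559 (s = -16630 + 71 = -16559)
((86*g(x) - 43) - 6415) + s = ((86*(-7) - 43) - 6415) - 16559 = ((-602 - 43) - 6415) - 16559 = (-645 - 6415) - 16559 = -7060 - 16559 = -23619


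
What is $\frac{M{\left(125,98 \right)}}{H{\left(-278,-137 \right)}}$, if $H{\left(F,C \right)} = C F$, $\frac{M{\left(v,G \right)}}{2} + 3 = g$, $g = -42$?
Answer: $- \frac{45}{19043} \approx -0.0023631$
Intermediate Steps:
$M{\left(v,G \right)} = -90$ ($M{\left(v,G \right)} = -6 + 2 \left(-42\right) = -6 - 84 = -90$)
$\frac{M{\left(125,98 \right)}}{H{\left(-278,-137 \right)}} = - \frac{90}{\left(-137\right) \left(-278\right)} = - \frac{90}{38086} = \left(-90\right) \frac{1}{38086} = - \frac{45}{19043}$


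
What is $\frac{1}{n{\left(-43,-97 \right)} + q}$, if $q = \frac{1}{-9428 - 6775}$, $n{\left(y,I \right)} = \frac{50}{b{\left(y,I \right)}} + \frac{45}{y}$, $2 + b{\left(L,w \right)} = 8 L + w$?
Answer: $- \frac{308650947}{357862304} \approx -0.86248$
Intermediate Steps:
$b{\left(L,w \right)} = -2 + w + 8 L$ ($b{\left(L,w \right)} = -2 + \left(8 L + w\right) = -2 + \left(w + 8 L\right) = -2 + w + 8 L$)
$n{\left(y,I \right)} = \frac{45}{y} + \frac{50}{-2 + I + 8 y}$ ($n{\left(y,I \right)} = \frac{50}{-2 + I + 8 y} + \frac{45}{y} = \frac{45}{y} + \frac{50}{-2 + I + 8 y}$)
$q = - \frac{1}{16203}$ ($q = \frac{1}{-16203} = - \frac{1}{16203} \approx -6.1717 \cdot 10^{-5}$)
$\frac{1}{n{\left(-43,-97 \right)} + q} = \frac{1}{\frac{5 \left(-18 + 9 \left(-97\right) + 82 \left(-43\right)\right)}{\left(-43\right) \left(-2 - 97 + 8 \left(-43\right)\right)} - \frac{1}{16203}} = \frac{1}{5 \left(- \frac{1}{43}\right) \frac{1}{-2 - 97 - 344} \left(-18 - 873 - 3526\right) - \frac{1}{16203}} = \frac{1}{5 \left(- \frac{1}{43}\right) \frac{1}{-443} \left(-4417\right) - \frac{1}{16203}} = \frac{1}{5 \left(- \frac{1}{43}\right) \left(- \frac{1}{443}\right) \left(-4417\right) - \frac{1}{16203}} = \frac{1}{- \frac{22085}{19049} - \frac{1}{16203}} = \frac{1}{- \frac{357862304}{308650947}} = - \frac{308650947}{357862304}$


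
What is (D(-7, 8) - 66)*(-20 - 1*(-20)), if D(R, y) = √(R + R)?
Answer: 0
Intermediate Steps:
D(R, y) = √2*√R (D(R, y) = √(2*R) = √2*√R)
(D(-7, 8) - 66)*(-20 - 1*(-20)) = (√2*√(-7) - 66)*(-20 - 1*(-20)) = (√2*(I*√7) - 66)*(-20 + 20) = (I*√14 - 66)*0 = (-66 + I*√14)*0 = 0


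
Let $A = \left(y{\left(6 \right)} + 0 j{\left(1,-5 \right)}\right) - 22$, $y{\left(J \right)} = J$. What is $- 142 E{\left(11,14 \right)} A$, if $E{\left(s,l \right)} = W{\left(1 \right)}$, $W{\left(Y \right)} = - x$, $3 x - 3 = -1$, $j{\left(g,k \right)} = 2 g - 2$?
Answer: $- \frac{4544}{3} \approx -1514.7$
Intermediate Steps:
$j{\left(g,k \right)} = -2 + 2 g$
$x = \frac{2}{3}$ ($x = 1 + \frac{1}{3} \left(-1\right) = 1 - \frac{1}{3} = \frac{2}{3} \approx 0.66667$)
$W{\left(Y \right)} = - \frac{2}{3}$ ($W{\left(Y \right)} = \left(-1\right) \frac{2}{3} = - \frac{2}{3}$)
$E{\left(s,l \right)} = - \frac{2}{3}$
$A = -16$ ($A = \left(6 + 0 \left(-2 + 2 \cdot 1\right)\right) - 22 = \left(6 + 0 \left(-2 + 2\right)\right) - 22 = \left(6 + 0 \cdot 0\right) - 22 = \left(6 + 0\right) - 22 = 6 - 22 = -16$)
$- 142 E{\left(11,14 \right)} A = \left(-142\right) \left(- \frac{2}{3}\right) \left(-16\right) = \frac{284}{3} \left(-16\right) = - \frac{4544}{3}$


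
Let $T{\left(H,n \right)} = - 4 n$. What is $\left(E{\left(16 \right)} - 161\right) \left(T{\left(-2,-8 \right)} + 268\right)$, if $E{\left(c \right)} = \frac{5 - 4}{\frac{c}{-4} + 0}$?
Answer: $-48375$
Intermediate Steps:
$E{\left(c \right)} = - \frac{4}{c}$ ($E{\left(c \right)} = 1 \frac{1}{c \left(- \frac{1}{4}\right) + 0} = 1 \frac{1}{- \frac{c}{4} + 0} = 1 \frac{1}{\left(- \frac{1}{4}\right) c} = 1 \left(- \frac{4}{c}\right) = - \frac{4}{c}$)
$\left(E{\left(16 \right)} - 161\right) \left(T{\left(-2,-8 \right)} + 268\right) = \left(- \frac{4}{16} - 161\right) \left(\left(-4\right) \left(-8\right) + 268\right) = \left(\left(-4\right) \frac{1}{16} - 161\right) \left(32 + 268\right) = \left(- \frac{1}{4} - 161\right) 300 = \left(- \frac{645}{4}\right) 300 = -48375$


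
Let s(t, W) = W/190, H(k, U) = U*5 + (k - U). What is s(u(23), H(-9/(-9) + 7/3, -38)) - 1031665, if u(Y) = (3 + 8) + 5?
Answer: -294024748/285 ≈ -1.0317e+6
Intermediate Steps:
H(k, U) = k + 4*U (H(k, U) = 5*U + (k - U) = k + 4*U)
u(Y) = 16 (u(Y) = 11 + 5 = 16)
s(t, W) = W/190 (s(t, W) = W*(1/190) = W/190)
s(u(23), H(-9/(-9) + 7/3, -38)) - 1031665 = ((-9/(-9) + 7/3) + 4*(-38))/190 - 1031665 = ((-9*(-⅑) + 7*(⅓)) - 152)/190 - 1031665 = ((1 + 7/3) - 152)/190 - 1031665 = (10/3 - 152)/190 - 1031665 = (1/190)*(-446/3) - 1031665 = -223/285 - 1031665 = -294024748/285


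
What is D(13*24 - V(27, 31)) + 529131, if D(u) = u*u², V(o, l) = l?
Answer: 22717172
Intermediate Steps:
D(u) = u³
D(13*24 - V(27, 31)) + 529131 = (13*24 - 1*31)³ + 529131 = (312 - 31)³ + 529131 = 281³ + 529131 = 22188041 + 529131 = 22717172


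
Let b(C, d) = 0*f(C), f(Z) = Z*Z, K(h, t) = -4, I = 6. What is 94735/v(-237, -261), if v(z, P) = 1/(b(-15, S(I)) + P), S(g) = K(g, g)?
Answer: -24725835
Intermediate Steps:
S(g) = -4
f(Z) = Z²
b(C, d) = 0 (b(C, d) = 0*C² = 0)
v(z, P) = 1/P (v(z, P) = 1/(0 + P) = 1/P)
94735/v(-237, -261) = 94735/(1/(-261)) = 94735/(-1/261) = 94735*(-261) = -24725835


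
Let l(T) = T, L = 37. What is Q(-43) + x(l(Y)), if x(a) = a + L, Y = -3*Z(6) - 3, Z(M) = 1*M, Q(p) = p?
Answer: -27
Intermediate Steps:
Z(M) = M
Y = -21 (Y = -3*6 - 3 = -18 - 3 = -21)
x(a) = 37 + a (x(a) = a + 37 = 37 + a)
Q(-43) + x(l(Y)) = -43 + (37 - 21) = -43 + 16 = -27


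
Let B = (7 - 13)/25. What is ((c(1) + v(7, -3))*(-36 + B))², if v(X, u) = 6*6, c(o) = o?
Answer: 1123724484/625 ≈ 1.7980e+6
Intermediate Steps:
v(X, u) = 36
B = -6/25 (B = -6*1/25 = -6/25 ≈ -0.24000)
((c(1) + v(7, -3))*(-36 + B))² = ((1 + 36)*(-36 - 6/25))² = (37*(-906/25))² = (-33522/25)² = 1123724484/625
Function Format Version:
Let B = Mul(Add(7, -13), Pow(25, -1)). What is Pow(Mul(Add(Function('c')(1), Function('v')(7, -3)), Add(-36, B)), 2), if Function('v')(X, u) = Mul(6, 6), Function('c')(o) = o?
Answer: Rational(1123724484, 625) ≈ 1.7980e+6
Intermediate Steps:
Function('v')(X, u) = 36
B = Rational(-6, 25) (B = Mul(-6, Rational(1, 25)) = Rational(-6, 25) ≈ -0.24000)
Pow(Mul(Add(Function('c')(1), Function('v')(7, -3)), Add(-36, B)), 2) = Pow(Mul(Add(1, 36), Add(-36, Rational(-6, 25))), 2) = Pow(Mul(37, Rational(-906, 25)), 2) = Pow(Rational(-33522, 25), 2) = Rational(1123724484, 625)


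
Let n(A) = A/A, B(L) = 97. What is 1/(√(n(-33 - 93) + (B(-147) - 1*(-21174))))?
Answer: √5318/10636 ≈ 0.0068564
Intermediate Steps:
n(A) = 1
1/(√(n(-33 - 93) + (B(-147) - 1*(-21174)))) = 1/(√(1 + (97 - 1*(-21174)))) = 1/(√(1 + (97 + 21174))) = 1/(√(1 + 21271)) = 1/(√21272) = 1/(2*√5318) = √5318/10636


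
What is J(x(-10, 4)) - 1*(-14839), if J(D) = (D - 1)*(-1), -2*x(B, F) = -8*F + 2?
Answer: 14825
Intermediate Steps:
x(B, F) = -1 + 4*F (x(B, F) = -(-8*F + 2)/2 = -(2 - 8*F)/2 = -1 + 4*F)
J(D) = 1 - D (J(D) = (-1 + D)*(-1) = 1 - D)
J(x(-10, 4)) - 1*(-14839) = (1 - (-1 + 4*4)) - 1*(-14839) = (1 - (-1 + 16)) + 14839 = (1 - 1*15) + 14839 = (1 - 15) + 14839 = -14 + 14839 = 14825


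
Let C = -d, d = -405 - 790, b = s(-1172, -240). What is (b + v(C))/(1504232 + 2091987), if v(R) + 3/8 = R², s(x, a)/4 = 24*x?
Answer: 10524101/28769752 ≈ 0.36580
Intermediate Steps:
s(x, a) = 96*x (s(x, a) = 4*(24*x) = 96*x)
b = -112512 (b = 96*(-1172) = -112512)
d = -1195
C = 1195 (C = -1*(-1195) = 1195)
v(R) = -3/8 + R²
(b + v(C))/(1504232 + 2091987) = (-112512 + (-3/8 + 1195²))/(1504232 + 2091987) = (-112512 + (-3/8 + 1428025))/3596219 = (-112512 + 11424197/8)*(1/3596219) = (10524101/8)*(1/3596219) = 10524101/28769752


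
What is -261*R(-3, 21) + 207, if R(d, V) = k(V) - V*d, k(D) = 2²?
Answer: -17280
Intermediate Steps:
k(D) = 4
R(d, V) = 4 - V*d
-261*R(-3, 21) + 207 = -261*(4 - 1*21*(-3)) + 207 = -261*(4 + 63) + 207 = -261*67 + 207 = -17487 + 207 = -17280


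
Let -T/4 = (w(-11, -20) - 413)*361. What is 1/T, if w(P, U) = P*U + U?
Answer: 1/307572 ≈ 3.2513e-6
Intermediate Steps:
w(P, U) = U + P*U
T = 307572 (T = -4*(-20*(1 - 11) - 413)*361 = -4*(-20*(-10) - 413)*361 = -4*(200 - 413)*361 = -(-852)*361 = -4*(-76893) = 307572)
1/T = 1/307572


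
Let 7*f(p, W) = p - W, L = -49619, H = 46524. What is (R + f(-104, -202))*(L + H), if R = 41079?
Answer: -127182835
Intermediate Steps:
f(p, W) = -W/7 + p/7 (f(p, W) = (p - W)/7 = -W/7 + p/7)
(R + f(-104, -202))*(L + H) = (41079 + (-⅐*(-202) + (⅐)*(-104)))*(-49619 + 46524) = (41079 + (202/7 - 104/7))*(-3095) = (41079 + 14)*(-3095) = 41093*(-3095) = -127182835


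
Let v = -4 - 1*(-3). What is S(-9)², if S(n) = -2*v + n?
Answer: 49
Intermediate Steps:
v = -1 (v = -4 + 3 = -1)
S(n) = 2 + n (S(n) = -2*(-1) + n = 2 + n)
S(-9)² = (2 - 9)² = (-7)² = 49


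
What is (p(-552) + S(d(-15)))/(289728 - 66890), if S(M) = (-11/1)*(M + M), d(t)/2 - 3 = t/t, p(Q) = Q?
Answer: -52/15917 ≈ -0.0032669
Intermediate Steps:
d(t) = 8 (d(t) = 6 + 2*(t/t) = 6 + 2*1 = 6 + 2 = 8)
S(M) = -22*M (S(M) = (-11*1)*(2*M) = -22*M)
(p(-552) + S(d(-15)))/(289728 - 66890) = (-552 - 22*8)/(289728 - 66890) = (-552 - 176)/222838 = -728*1/222838 = -52/15917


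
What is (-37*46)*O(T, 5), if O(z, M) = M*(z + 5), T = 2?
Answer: -59570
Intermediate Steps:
O(z, M) = M*(5 + z)
(-37*46)*O(T, 5) = (-37*46)*(5*(5 + 2)) = -8510*7 = -1702*35 = -59570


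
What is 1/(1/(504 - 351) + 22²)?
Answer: 153/74053 ≈ 0.0020661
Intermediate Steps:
1/(1/(504 - 351) + 22²) = 1/(1/153 + 484) = 1/(74053/153) = 153/74053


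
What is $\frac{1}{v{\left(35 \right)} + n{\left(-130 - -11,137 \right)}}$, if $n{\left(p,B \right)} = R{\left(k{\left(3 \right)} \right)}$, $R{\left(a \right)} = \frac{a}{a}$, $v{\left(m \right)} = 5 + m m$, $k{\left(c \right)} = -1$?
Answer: $\frac{1}{1231} \approx 0.00081235$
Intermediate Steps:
$v{\left(m \right)} = 5 + m^{2}$
$R{\left(a \right)} = 1$
$n{\left(p,B \right)} = 1$
$\frac{1}{v{\left(35 \right)} + n{\left(-130 - -11,137 \right)}} = \frac{1}{\left(5 + 35^{2}\right) + 1} = \frac{1}{\left(5 + 1225\right) + 1} = \frac{1}{1230 + 1} = \frac{1}{1231}$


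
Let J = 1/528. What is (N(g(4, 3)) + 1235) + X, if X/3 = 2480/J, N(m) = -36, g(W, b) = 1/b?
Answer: 3929519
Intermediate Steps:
J = 1/528 ≈ 0.0018939
X = 3928320 (X = 3*(2480/(1/528)) = 3*(2480*528) = 3*1309440 = 3928320)
(N(g(4, 3)) + 1235) + X = (-36 + 1235) + 3928320 = 1199 + 3928320 = 3929519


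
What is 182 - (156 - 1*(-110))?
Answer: -84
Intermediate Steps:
182 - (156 - 1*(-110)) = 182 - (156 + 110) = 182 - 1*266 = 182 - 266 = -84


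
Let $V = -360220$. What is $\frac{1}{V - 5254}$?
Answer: $- \frac{1}{365474} \approx -2.7362 \cdot 10^{-6}$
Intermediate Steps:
$\frac{1}{V - 5254} = \frac{1}{-360220 - 5254} = \frac{1}{-365474} = - \frac{1}{365474}$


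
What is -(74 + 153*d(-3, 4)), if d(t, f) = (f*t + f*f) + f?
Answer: -1298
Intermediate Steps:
d(t, f) = f + f**2 + f*t (d(t, f) = (f*t + f**2) + f = (f**2 + f*t) + f = f + f**2 + f*t)
-(74 + 153*d(-3, 4)) = -(74 + 153*(4*(1 + 4 - 3))) = -(74 + 153*(4*2)) = -(74 + 153*8) = -(74 + 1224) = -1*1298 = -1298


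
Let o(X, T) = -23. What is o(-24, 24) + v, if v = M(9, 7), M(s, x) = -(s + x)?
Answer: -39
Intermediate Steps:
M(s, x) = -s - x
v = -16 (v = -1*9 - 1*7 = -9 - 7 = -16)
o(-24, 24) + v = -23 - 16 = -39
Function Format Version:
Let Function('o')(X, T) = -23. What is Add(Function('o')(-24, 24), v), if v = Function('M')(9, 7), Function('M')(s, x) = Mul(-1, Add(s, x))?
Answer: -39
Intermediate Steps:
Function('M')(s, x) = Add(Mul(-1, s), Mul(-1, x))
v = -16 (v = Add(Mul(-1, 9), Mul(-1, 7)) = Add(-9, -7) = -16)
Add(Function('o')(-24, 24), v) = Add(-23, -16) = -39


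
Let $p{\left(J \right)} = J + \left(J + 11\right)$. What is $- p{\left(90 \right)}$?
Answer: $-191$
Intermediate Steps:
$p{\left(J \right)} = 11 + 2 J$ ($p{\left(J \right)} = J + \left(11 + J\right) = 11 + 2 J$)
$- p{\left(90 \right)} = - (11 + 2 \cdot 90) = - (11 + 180) = \left(-1\right) 191 = -191$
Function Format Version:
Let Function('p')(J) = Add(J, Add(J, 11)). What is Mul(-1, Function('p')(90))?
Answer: -191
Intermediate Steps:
Function('p')(J) = Add(11, Mul(2, J)) (Function('p')(J) = Add(J, Add(11, J)) = Add(11, Mul(2, J)))
Mul(-1, Function('p')(90)) = Mul(-1, Add(11, Mul(2, 90))) = Mul(-1, Add(11, 180)) = Mul(-1, 191) = -191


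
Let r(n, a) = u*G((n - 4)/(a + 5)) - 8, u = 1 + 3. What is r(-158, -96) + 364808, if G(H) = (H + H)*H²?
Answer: 274936713024/753571 ≈ 3.6485e+5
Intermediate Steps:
u = 4
G(H) = 2*H³ (G(H) = (2*H)*H² = 2*H³)
r(n, a) = -8 + 8*(-4 + n)³/(5 + a)³ (r(n, a) = 4*(2*((n - 4)/(a + 5))³) - 8 = 4*(2*((-4 + n)/(5 + a))³) - 8 = 4*(2*((-4 + n)³/(5 + a)³)) - 8 = 4*(2*(-4 + n)³/(5 + a)³) - 8 = 8*(-4 + n)³/(5 + a)³ - 8 = -8 + 8*(-4 + n)³/(5 + a)³)
r(-158, -96) + 364808 = (-8 + 8*(-4 - 158)³/(5 - 96)³) + 364808 = (-8 + 8*(-162)³/(-91)³) + 364808 = (-8 + 8*(-4251528)*(-1/753571)) + 364808 = (-8 + 34012224/753571) + 364808 = 27983656/753571 + 364808 = 274936713024/753571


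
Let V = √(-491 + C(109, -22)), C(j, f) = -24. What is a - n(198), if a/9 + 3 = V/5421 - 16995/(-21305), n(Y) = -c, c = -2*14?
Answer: -203764/4261 + 3*I*√515/1807 ≈ -47.821 + 0.037676*I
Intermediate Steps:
c = -28
n(Y) = 28 (n(Y) = -1*(-28) = 28)
V = I*√515 (V = √(-491 - 24) = √(-515) = I*√515 ≈ 22.694*I)
a = -84456/4261 + 3*I*√515/1807 (a = -27 + 9*((I*√515)/5421 - 16995/(-21305)) = -27 + 9*((I*√515)*(1/5421) - 16995*(-1/21305)) = -27 + 9*(I*√515/5421 + 3399/4261) = -27 + 9*(3399/4261 + I*√515/5421) = -27 + (30591/4261 + 3*I*√515/1807) = -84456/4261 + 3*I*√515/1807 ≈ -19.821 + 0.037676*I)
a - n(198) = (-84456/4261 + 3*I*√515/1807) - 1*28 = (-84456/4261 + 3*I*√515/1807) - 28 = -203764/4261 + 3*I*√515/1807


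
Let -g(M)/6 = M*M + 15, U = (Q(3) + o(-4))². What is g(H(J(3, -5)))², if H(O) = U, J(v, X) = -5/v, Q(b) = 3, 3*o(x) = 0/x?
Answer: 331776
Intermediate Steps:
o(x) = 0 (o(x) = (0/x)/3 = (⅓)*0 = 0)
U = 9 (U = (3 + 0)² = 3² = 9)
H(O) = 9
g(M) = -90 - 6*M² (g(M) = -6*(M*M + 15) = -6*(M² + 15) = -6*(15 + M²) = -90 - 6*M²)
g(H(J(3, -5)))² = (-90 - 6*9²)² = (-90 - 6*81)² = (-90 - 486)² = (-576)² = 331776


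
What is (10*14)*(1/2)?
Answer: 70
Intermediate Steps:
(10*14)*(1/2) = 140*(1*(½)) = 140*(½) = 70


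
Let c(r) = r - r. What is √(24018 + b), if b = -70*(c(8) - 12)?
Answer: 3*√2762 ≈ 157.66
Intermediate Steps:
c(r) = 0
b = 840 (b = -70*(0 - 12) = -70*(-12) = 840)
√(24018 + b) = √(24018 + 840) = √24858 = 3*√2762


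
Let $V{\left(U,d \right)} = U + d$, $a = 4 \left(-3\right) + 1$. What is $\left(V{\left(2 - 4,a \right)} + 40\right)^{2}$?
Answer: $729$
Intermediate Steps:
$a = -11$ ($a = -12 + 1 = -11$)
$\left(V{\left(2 - 4,a \right)} + 40\right)^{2} = \left(\left(\left(2 - 4\right) - 11\right) + 40\right)^{2} = \left(\left(-2 - 11\right) + 40\right)^{2} = \left(-13 + 40\right)^{2} = 27^{2} = 729$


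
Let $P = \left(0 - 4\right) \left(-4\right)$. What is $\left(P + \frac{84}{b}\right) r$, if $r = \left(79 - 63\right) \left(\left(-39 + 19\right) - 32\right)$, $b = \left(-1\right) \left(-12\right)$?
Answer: $-19136$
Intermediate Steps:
$b = 12$
$P = 16$ ($P = \left(-4\right) \left(-4\right) = 16$)
$r = -832$ ($r = 16 \left(-20 - 32\right) = 16 \left(-52\right) = -832$)
$\left(P + \frac{84}{b}\right) r = \left(16 + \frac{84}{12}\right) \left(-832\right) = \left(16 + 84 \cdot \frac{1}{12}\right) \left(-832\right) = \left(16 + 7\right) \left(-832\right) = 23 \left(-832\right) = -19136$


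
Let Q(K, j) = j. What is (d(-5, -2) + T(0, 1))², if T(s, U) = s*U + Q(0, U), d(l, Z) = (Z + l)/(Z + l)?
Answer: 4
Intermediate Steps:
d(l, Z) = 1
T(s, U) = U + U*s (T(s, U) = s*U + U = U*s + U = U + U*s)
(d(-5, -2) + T(0, 1))² = (1 + 1*(1 + 0))² = (1 + 1*1)² = (1 + 1)² = 2² = 4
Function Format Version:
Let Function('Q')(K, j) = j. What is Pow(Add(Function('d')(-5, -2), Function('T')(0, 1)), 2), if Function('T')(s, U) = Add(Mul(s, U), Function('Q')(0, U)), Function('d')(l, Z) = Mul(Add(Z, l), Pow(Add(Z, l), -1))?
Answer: 4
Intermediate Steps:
Function('d')(l, Z) = 1
Function('T')(s, U) = Add(U, Mul(U, s)) (Function('T')(s, U) = Add(Mul(s, U), U) = Add(Mul(U, s), U) = Add(U, Mul(U, s)))
Pow(Add(Function('d')(-5, -2), Function('T')(0, 1)), 2) = Pow(Add(1, Mul(1, Add(1, 0))), 2) = Pow(Add(1, Mul(1, 1)), 2) = Pow(Add(1, 1), 2) = Pow(2, 2) = 4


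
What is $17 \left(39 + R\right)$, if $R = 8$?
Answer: $799$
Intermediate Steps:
$17 \left(39 + R\right) = 17 \left(39 + 8\right) = 17 \cdot 47 = 799$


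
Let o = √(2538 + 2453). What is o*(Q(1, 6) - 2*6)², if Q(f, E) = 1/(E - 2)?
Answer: 2209*√4991/16 ≈ 9753.7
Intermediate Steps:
Q(f, E) = 1/(-2 + E)
o = √4991 ≈ 70.647
o*(Q(1, 6) - 2*6)² = √4991*(1/(-2 + 6) - 2*6)² = √4991*(1/4 - 12)² = √4991*(¼ - 12)² = √4991*(-47/4)² = √4991*(2209/16) = 2209*√4991/16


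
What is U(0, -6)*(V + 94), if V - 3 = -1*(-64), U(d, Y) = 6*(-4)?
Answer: -3864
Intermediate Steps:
U(d, Y) = -24
V = 67 (V = 3 - 1*(-64) = 3 + 64 = 67)
U(0, -6)*(V + 94) = -24*(67 + 94) = -24*161 = -3864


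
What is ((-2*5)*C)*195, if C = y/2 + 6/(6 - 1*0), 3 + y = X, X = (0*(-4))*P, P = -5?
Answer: 975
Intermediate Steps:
X = 0 (X = (0*(-4))*(-5) = 0*(-5) = 0)
y = -3 (y = -3 + 0 = -3)
C = -1/2 (C = -3/2 + 6/(6 - 1*0) = -3*1/2 + 6/(6 + 0) = -3/2 + 6/6 = -3/2 + 6*(1/6) = -3/2 + 1 = -1/2 ≈ -0.50000)
((-2*5)*C)*195 = (-2*5*(-1/2))*195 = -10*(-1/2)*195 = 5*195 = 975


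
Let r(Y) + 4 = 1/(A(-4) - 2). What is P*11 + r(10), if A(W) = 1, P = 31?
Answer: 336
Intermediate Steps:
r(Y) = -5 (r(Y) = -4 + 1/(1 - 2) = -4 + 1/(-1) = -4 - 1 = -5)
P*11 + r(10) = 31*11 - 5 = 341 - 5 = 336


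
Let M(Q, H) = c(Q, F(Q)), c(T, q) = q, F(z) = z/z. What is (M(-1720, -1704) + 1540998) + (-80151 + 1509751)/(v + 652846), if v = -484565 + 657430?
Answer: 1272421254889/825711 ≈ 1.5410e+6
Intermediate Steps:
F(z) = 1
v = 172865
M(Q, H) = 1
(M(-1720, -1704) + 1540998) + (-80151 + 1509751)/(v + 652846) = (1 + 1540998) + (-80151 + 1509751)/(172865 + 652846) = 1540999 + 1429600/825711 = 1272421254889/825711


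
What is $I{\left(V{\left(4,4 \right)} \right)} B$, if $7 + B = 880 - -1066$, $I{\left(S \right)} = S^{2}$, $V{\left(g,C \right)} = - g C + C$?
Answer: $279216$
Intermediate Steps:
$V{\left(g,C \right)} = C - C g$ ($V{\left(g,C \right)} = - C g + C = C - C g$)
$B = 1939$ ($B = -7 + \left(880 - -1066\right) = -7 + \left(880 + 1066\right) = -7 + 1946 = 1939$)
$I{\left(V{\left(4,4 \right)} \right)} B = \left(4 \left(1 - 4\right)\right)^{2} \cdot 1939 = \left(4 \left(-3\right)\right)^{2} \cdot 1939 = \left(-12\right)^{2} \cdot 1939 = 144 \cdot 1939 = 279216$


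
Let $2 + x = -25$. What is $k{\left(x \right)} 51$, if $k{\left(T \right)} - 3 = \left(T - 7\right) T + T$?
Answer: $45594$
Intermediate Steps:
$x = -27$ ($x = -2 - 25 = -27$)
$k{\left(T \right)} = 3 + T + T \left(-7 + T\right)$ ($k{\left(T \right)} = 3 + \left(\left(T - 7\right) T + T\right) = 3 + \left(\left(-7 + T\right) T + T\right) = 3 + \left(T \left(-7 + T\right) + T\right) = 3 + \left(T + T \left(-7 + T\right)\right) = 3 + T + T \left(-7 + T\right)$)
$k{\left(x \right)} 51 = \left(3 + \left(-27\right)^{2} - -162\right) 51 = \left(3 + 729 + 162\right) 51 = 894 \cdot 51 = 45594$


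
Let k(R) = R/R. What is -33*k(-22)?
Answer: -33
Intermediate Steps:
k(R) = 1
-33*k(-22) = -33*1 = -33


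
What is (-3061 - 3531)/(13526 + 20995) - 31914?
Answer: -1101709786/34521 ≈ -31914.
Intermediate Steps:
(-3061 - 3531)/(13526 + 20995) - 31914 = -6592/34521 - 31914 = -1101709786/34521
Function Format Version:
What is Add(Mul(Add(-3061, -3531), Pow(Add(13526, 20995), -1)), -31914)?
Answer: Rational(-1101709786, 34521) ≈ -31914.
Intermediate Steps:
Add(Mul(Add(-3061, -3531), Pow(Add(13526, 20995), -1)), -31914) = Add(Mul(-6592, Pow(34521, -1)), -31914) = Add(Mul(-6592, Rational(1, 34521)), -31914) = Add(Rational(-6592, 34521), -31914) = Rational(-1101709786, 34521)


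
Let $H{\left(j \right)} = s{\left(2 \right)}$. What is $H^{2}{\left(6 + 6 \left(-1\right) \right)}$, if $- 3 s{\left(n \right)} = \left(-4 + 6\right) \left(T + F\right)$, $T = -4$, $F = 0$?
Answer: $\frac{64}{9} \approx 7.1111$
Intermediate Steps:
$s{\left(n \right)} = \frac{8}{3}$ ($s{\left(n \right)} = - \frac{\left(-4 + 6\right) \left(-4 + 0\right)}{3} = - \frac{2 \left(-4\right)}{3} = \left(- \frac{1}{3}\right) \left(-8\right) = \frac{8}{3}$)
$H{\left(j \right)} = \frac{8}{3}$
$H^{2}{\left(6 + 6 \left(-1\right) \right)} = \left(\frac{8}{3}\right)^{2} = \frac{64}{9}$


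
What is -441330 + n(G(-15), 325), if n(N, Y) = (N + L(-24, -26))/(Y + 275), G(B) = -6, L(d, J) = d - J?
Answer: -66199501/150 ≈ -4.4133e+5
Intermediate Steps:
n(N, Y) = (2 + N)/(275 + Y) (n(N, Y) = (N + (-24 - 1*(-26)))/(Y + 275) = (N + (-24 + 26))/(275 + Y) = (N + 2)/(275 + Y) = (2 + N)/(275 + Y))
-441330 + n(G(-15), 325) = -441330 + (2 - 6)/(275 + 325) = -441330 - 4/600 = -441330 + (1/600)*(-4) = -441330 - 1/150 = -66199501/150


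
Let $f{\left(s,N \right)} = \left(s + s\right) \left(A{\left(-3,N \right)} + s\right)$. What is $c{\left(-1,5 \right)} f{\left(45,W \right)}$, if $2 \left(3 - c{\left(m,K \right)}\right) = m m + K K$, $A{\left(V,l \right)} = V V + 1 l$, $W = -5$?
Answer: $-44100$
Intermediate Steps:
$A{\left(V,l \right)} = l + V^{2}$ ($A{\left(V,l \right)} = V^{2} + l = l + V^{2}$)
$c{\left(m,K \right)} = 3 - \frac{K^{2}}{2} - \frac{m^{2}}{2}$ ($c{\left(m,K \right)} = 3 - \frac{m m + K K}{2} = 3 - \frac{m^{2} + K^{2}}{2} = 3 - \frac{K^{2} + m^{2}}{2} = 3 - \left(\frac{K^{2}}{2} + \frac{m^{2}}{2}\right) = 3 - \frac{K^{2}}{2} - \frac{m^{2}}{2}$)
$f{\left(s,N \right)} = 2 s \left(9 + N + s\right)$ ($f{\left(s,N \right)} = \left(s + s\right) \left(\left(N + \left(-3\right)^{2}\right) + s\right) = 2 s \left(\left(N + 9\right) + s\right) = 2 s \left(\left(9 + N\right) + s\right) = 2 s \left(9 + N + s\right)$)
$c{\left(-1,5 \right)} f{\left(45,W \right)} = \left(3 - \frac{5^{2}}{2} - \frac{\left(-1\right)^{2}}{2}\right) 2 \cdot 45 \left(9 - 5 + 45\right) = \left(3 - \frac{25}{2} - \frac{1}{2}\right) 2 \cdot 45 \cdot 49 = \left(3 - \frac{25}{2} - \frac{1}{2}\right) 4410 = \left(-10\right) 4410 = -44100$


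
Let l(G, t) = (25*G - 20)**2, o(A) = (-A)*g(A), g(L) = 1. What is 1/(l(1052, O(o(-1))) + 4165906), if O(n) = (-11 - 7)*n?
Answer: 1/694804306 ≈ 1.4393e-9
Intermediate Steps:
o(A) = -A (o(A) = -A*1 = -A)
O(n) = -18*n
l(G, t) = (-20 + 25*G)**2
1/(l(1052, O(o(-1))) + 4165906) = 1/(25*(-4 + 5*1052)**2 + 4165906) = 1/(25*(-4 + 5260)**2 + 4165906) = 1/(25*5256**2 + 4165906) = 1/(25*27625536 + 4165906) = 1/(690638400 + 4165906) = 1/694804306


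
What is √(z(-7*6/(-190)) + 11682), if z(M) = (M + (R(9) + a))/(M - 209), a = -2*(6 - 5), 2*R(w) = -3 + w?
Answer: 4*√71805486382/9917 ≈ 108.08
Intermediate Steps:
R(w) = -3/2 + w/2 (R(w) = (-3 + w)/2 = -3/2 + w/2)
a = -2 (a = -2*1 = -2)
z(M) = (1 + M)/(-209 + M) (z(M) = (M + ((-3/2 + (½)*9) - 2))/(M - 209) = (M + ((-3/2 + 9/2) - 2))/(-209 + M) = (M + (3 - 2))/(-209 + M) = (M + 1)/(-209 + M) = (1 + M)/(-209 + M))
√(z(-7*6/(-190)) + 11682) = √((1 - 7*6/(-190))/(-209 - 7*6/(-190)) + 11682) = √((1 - 42*(-1/190))/(-209 - 42*(-1/190)) + 11682) = √((1 + 21/95)/(-209 + 21/95) + 11682) = √((116/95)/(-19834/95) + 11682) = √(-95/19834*116/95 + 11682) = √(-58/9917 + 11682) = √(115850336/9917) = 4*√71805486382/9917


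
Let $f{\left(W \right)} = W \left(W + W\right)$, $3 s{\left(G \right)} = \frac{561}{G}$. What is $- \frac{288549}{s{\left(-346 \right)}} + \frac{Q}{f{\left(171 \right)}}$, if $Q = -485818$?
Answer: $\frac{2919316188931}{5468067} \approx 5.3388 \cdot 10^{5}$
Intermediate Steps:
$s{\left(G \right)} = \frac{187}{G}$ ($s{\left(G \right)} = \frac{561 \frac{1}{G}}{3} = \frac{187}{G}$)
$f{\left(W \right)} = 2 W^{2}$ ($f{\left(W \right)} = W 2 W = 2 W^{2}$)
$- \frac{288549}{s{\left(-346 \right)}} + \frac{Q}{f{\left(171 \right)}} = - \frac{288549}{187 \frac{1}{-346}} - \frac{485818}{2 \cdot 171^{2}} = - \frac{288549}{187 \left(- \frac{1}{346}\right)} - \frac{485818}{2 \cdot 29241} = - \frac{288549}{- \frac{187}{346}} - \frac{485818}{58482} = \left(-288549\right) \left(- \frac{346}{187}\right) - \frac{242909}{29241} = \frac{99837954}{187} - \frac{242909}{29241} = \frac{2919316188931}{5468067}$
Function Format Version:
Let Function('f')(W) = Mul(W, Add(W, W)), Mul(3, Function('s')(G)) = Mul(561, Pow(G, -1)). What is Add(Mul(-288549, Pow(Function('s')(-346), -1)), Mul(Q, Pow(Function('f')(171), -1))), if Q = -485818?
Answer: Rational(2919316188931, 5468067) ≈ 5.3388e+5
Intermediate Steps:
Function('s')(G) = Mul(187, Pow(G, -1)) (Function('s')(G) = Mul(Rational(1, 3), Mul(561, Pow(G, -1))) = Mul(187, Pow(G, -1)))
Function('f')(W) = Mul(2, Pow(W, 2)) (Function('f')(W) = Mul(W, Mul(2, W)) = Mul(2, Pow(W, 2)))
Add(Mul(-288549, Pow(Function('s')(-346), -1)), Mul(Q, Pow(Function('f')(171), -1))) = Add(Mul(-288549, Pow(Mul(187, Pow(-346, -1)), -1)), Mul(-485818, Pow(Mul(2, Pow(171, 2)), -1))) = Add(Mul(-288549, Pow(Mul(187, Rational(-1, 346)), -1)), Mul(-485818, Pow(Mul(2, 29241), -1))) = Add(Mul(-288549, Pow(Rational(-187, 346), -1)), Mul(-485818, Pow(58482, -1))) = Add(Mul(-288549, Rational(-346, 187)), Mul(-485818, Rational(1, 58482))) = Add(Rational(99837954, 187), Rational(-242909, 29241)) = Rational(2919316188931, 5468067)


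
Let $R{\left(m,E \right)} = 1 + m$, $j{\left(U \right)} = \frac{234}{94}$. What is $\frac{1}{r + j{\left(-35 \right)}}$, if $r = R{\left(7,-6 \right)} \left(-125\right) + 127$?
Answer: $- \frac{47}{40914} \approx -0.0011488$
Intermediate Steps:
$j{\left(U \right)} = \frac{117}{47}$ ($j{\left(U \right)} = 234 \cdot \frac{1}{94} = \frac{117}{47}$)
$r = -873$ ($r = \left(1 + 7\right) \left(-125\right) + 127 = 8 \left(-125\right) + 127 = -1000 + 127 = -873$)
$\frac{1}{r + j{\left(-35 \right)}} = \frac{1}{-873 + \frac{117}{47}} = \frac{1}{- \frac{40914}{47}} = - \frac{47}{40914}$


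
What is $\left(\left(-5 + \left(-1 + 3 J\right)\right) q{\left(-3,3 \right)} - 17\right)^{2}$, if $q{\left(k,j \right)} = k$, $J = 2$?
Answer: $289$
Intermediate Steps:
$\left(\left(-5 + \left(-1 + 3 J\right)\right) q{\left(-3,3 \right)} - 17\right)^{2} = \left(\left(-5 + \left(-1 + 3 \cdot 2\right)\right) \left(-3\right) - 17\right)^{2} = \left(\left(-5 + \left(-1 + 6\right)\right) \left(-3\right) - 17\right)^{2} = \left(\left(-5 + 5\right) \left(-3\right) - 17\right)^{2} = \left(0 \left(-3\right) - 17\right)^{2} = \left(0 - 17\right)^{2} = \left(-17\right)^{2} = 289$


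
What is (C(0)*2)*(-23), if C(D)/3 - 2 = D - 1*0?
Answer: -276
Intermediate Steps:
C(D) = 6 + 3*D (C(D) = 6 + 3*(D - 1*0) = 6 + 3*(D + 0) = 6 + 3*D)
(C(0)*2)*(-23) = ((6 + 3*0)*2)*(-23) = ((6 + 0)*2)*(-23) = (6*2)*(-23) = 12*(-23) = -276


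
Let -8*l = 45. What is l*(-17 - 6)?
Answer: 1035/8 ≈ 129.38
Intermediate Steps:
l = -45/8 (l = -⅛*45 = -45/8 ≈ -5.6250)
l*(-17 - 6) = -45*(-17 - 6)/8 = -45/8*(-23) = 1035/8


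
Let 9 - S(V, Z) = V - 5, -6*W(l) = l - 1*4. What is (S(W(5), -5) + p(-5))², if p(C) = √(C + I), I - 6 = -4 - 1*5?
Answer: 6937/36 + 170*I*√2/3 ≈ 192.69 + 80.139*I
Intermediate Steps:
I = -3 (I = 6 + (-4 - 1*5) = 6 + (-4 - 5) = 6 - 9 = -3)
W(l) = ⅔ - l/6 (W(l) = -(l - 1*4)/6 = -(l - 4)/6 = -(-4 + l)/6 = ⅔ - l/6)
p(C) = √(-3 + C) (p(C) = √(C - 3) = √(-3 + C))
S(V, Z) = 14 - V (S(V, Z) = 9 - (V - 5) = 9 - (-5 + V) = 9 + (5 - V) = 14 - V)
(S(W(5), -5) + p(-5))² = ((14 - (⅔ - ⅙*5)) + √(-3 - 5))² = ((14 - (⅔ - ⅚)) + √(-8))² = ((14 - 1*(-⅙)) + 2*I*√2)² = ((14 + ⅙) + 2*I*√2)² = (85/6 + 2*I*√2)²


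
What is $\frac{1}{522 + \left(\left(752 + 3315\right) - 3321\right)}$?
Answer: $\frac{1}{1268} \approx 0.00078864$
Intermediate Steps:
$\frac{1}{522 + \left(\left(752 + 3315\right) - 3321\right)} = \frac{1}{522 + \left(4067 - 3321\right)} = \frac{1}{522 + 746} = \frac{1}{1268}$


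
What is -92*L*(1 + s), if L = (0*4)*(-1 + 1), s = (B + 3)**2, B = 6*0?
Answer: 0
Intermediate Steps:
B = 0
s = 9 (s = (0 + 3)**2 = 3**2 = 9)
L = 0 (L = 0*0 = 0)
-92*L*(1 + s) = -0*(1 + 9) = -0*10 = -92*0 = 0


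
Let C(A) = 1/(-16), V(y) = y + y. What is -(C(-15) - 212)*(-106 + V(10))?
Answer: -145899/8 ≈ -18237.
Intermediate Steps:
V(y) = 2*y
C(A) = -1/16
-(C(-15) - 212)*(-106 + V(10)) = -(-1/16 - 212)*(-106 + 2*10) = -(-3393)*(-106 + 20)/16 = -(-3393)*(-86)/16 = -1*145899/8 = -145899/8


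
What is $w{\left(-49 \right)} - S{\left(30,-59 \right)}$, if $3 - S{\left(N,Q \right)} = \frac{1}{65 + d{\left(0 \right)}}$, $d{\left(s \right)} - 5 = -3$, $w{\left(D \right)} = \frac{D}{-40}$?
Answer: $- \frac{4717}{2680} \approx -1.7601$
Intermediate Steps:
$w{\left(D \right)} = - \frac{D}{40}$ ($w{\left(D \right)} = D \left(- \frac{1}{40}\right) = - \frac{D}{40}$)
$d{\left(s \right)} = 2$ ($d{\left(s \right)} = 5 - 3 = 2$)
$S{\left(N,Q \right)} = \frac{200}{67}$ ($S{\left(N,Q \right)} = 3 - \frac{1}{65 + 2} = 3 - \frac{1}{67} = \frac{200}{67}$)
$w{\left(-49 \right)} - S{\left(30,-59 \right)} = \left(- \frac{1}{40}\right) \left(-49\right) - \frac{200}{67} = \frac{49}{40} - \frac{200}{67} = - \frac{4717}{2680}$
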